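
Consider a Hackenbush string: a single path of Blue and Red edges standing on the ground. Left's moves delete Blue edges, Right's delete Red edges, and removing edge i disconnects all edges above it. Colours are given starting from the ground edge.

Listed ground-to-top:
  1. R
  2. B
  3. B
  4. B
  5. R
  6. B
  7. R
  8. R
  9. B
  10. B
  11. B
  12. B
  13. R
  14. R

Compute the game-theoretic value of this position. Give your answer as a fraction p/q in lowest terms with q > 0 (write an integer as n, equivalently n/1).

Recurse on prefixes of the 14-edge string R B B B R B R R B B B B R R:
edge 1 of 14 (R): { — | 0 } → -1
edge 2 of 14 (B): { -1 | 0 } → -1/2
edge 3 of 14 (B): { -1, -1/2 | 0 } → -1/4
edge 4 of 14 (B): { -1, -1/2, -1/4 | 0 } → -1/8
edge 5 of 14 (R): { -1, -1/2, -1/4 | -1/8, 0 } → -3/16
edge 6 of 14 (B): { -1, -1/2, -1/4, -3/16 | -1/8, 0 } → -5/32
edge 7 of 14 (R): { -1, -1/2, -1/4, -3/16 | -5/32, -1/8, 0 } → -11/64
edge 8 of 14 (R): { -1, -1/2, -1/4, -3/16 | -11/64, -5/32, -1/8, 0 } → -23/128
edge 9 of 14 (B): { -1, -1/2, -1/4, -3/16, -23/128 | -11/64, -5/32, -1/8, 0 } → -45/256
edge 10 of 14 (B): { -1, -1/2, -1/4, -3/16, -23/128, -45/256 | -11/64, -5/32, -1/8, 0 } → -89/512
edge 11 of 14 (B): { -1, -1/2, -1/4, -3/16, -23/128, -45/256, -89/512 | -11/64, -5/32, -1/8, 0 } → -177/1024
edge 12 of 14 (B): { -1, -1/2, -1/4, -3/16, -23/128, -45/256, -89/512, -177/1024 | -11/64, -5/32, -1/8, 0 } → -353/2048
edge 13 of 14 (R): { -1, -1/2, -1/4, -3/16, -23/128, -45/256, -89/512, -177/1024 | -353/2048, -11/64, -5/32, -1/8, 0 } → -707/4096
edge 14 of 14 (R): { -1, -1/2, -1/4, -3/16, -23/128, -45/256, -89/512, -177/1024 | -707/4096, -353/2048, -11/64, -5/32, -1/8, 0 } → -1415/8192

-1415/8192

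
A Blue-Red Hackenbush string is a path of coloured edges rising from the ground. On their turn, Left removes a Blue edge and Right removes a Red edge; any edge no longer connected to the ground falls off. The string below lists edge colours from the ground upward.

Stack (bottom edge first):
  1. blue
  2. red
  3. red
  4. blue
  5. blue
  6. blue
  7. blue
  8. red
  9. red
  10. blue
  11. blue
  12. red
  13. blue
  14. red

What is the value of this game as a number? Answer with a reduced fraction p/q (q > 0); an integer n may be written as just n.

step 1: add blue to get b; options L={ 0 } R={ none } so 1
step 2: add red to get br; options L={ 0 } R={ 1 } so 1/2
step 3: add red to get brr; options L={ 0 } R={ 1/2,1 } so 1/4
step 4: add blue to get brrb; options L={ 0,1/4 } R={ 1/2,1 } so 3/8
step 5: add blue to get brrbb; options L={ 0,1/4,3/8 } R={ 1/2,1 } so 7/16
step 6: add blue to get brrbbb; options L={ 0,1/4,3/8,7/16 } R={ 1/2,1 } so 15/32
step 7: add blue to get brrbbbb; options L={ 0,1/4,3/8,7/16,15/32 } R={ 1/2,1 } so 31/64
step 8: add red to get brrbbbbr; options L={ 0,1/4,3/8,7/16,15/32 } R={ 31/64,1/2,1 } so 61/128
step 9: add red to get brrbbbbrr; options L={ 0,1/4,3/8,7/16,15/32 } R={ 61/128,31/64,1/2,1 } so 121/256
step 10: add blue to get brrbbbbrrb; options L={ 0,1/4,3/8,7/16,15/32,121/256 } R={ 61/128,31/64,1/2,1 } so 243/512
step 11: add blue to get brrbbbbrrbb; options L={ 0,1/4,3/8,7/16,15/32,121/256,243/512 } R={ 61/128,31/64,1/2,1 } so 487/1024
step 12: add red to get brrbbbbrrbbr; options L={ 0,1/4,3/8,7/16,15/32,121/256,243/512 } R={ 487/1024,61/128,31/64,1/2,1 } so 973/2048
step 13: add blue to get brrbbbbrrbbrb; options L={ 0,1/4,3/8,7/16,15/32,121/256,243/512,973/2048 } R={ 487/1024,61/128,31/64,1/2,1 } so 1947/4096
step 14: add red to get brrbbbbrrbbrbr; options L={ 0,1/4,3/8,7/16,15/32,121/256,243/512,973/2048 } R={ 1947/4096,487/1024,61/128,31/64,1/2,1 } so 3893/8192

3893/8192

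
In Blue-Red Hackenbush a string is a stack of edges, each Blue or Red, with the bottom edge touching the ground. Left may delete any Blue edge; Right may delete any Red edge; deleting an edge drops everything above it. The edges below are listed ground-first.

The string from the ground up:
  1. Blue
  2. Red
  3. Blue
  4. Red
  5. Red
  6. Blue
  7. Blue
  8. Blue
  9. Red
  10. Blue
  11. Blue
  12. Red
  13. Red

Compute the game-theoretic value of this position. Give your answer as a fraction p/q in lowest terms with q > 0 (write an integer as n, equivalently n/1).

Recurse on prefixes of the 13-edge string Blue Red Blue Red Red Blue Blue Blue Red Blue Blue Red Red:
1 of 13 · B · max L 0 · min R +∞ => 1
2 of 13 · BR · max L 0 · min R 1 => 1/2
3 of 13 · BRB · max L 1/2 · min R 1 => 3/4
4 of 13 · BRBR · max L 1/2 · min R 3/4 => 5/8
5 of 13 · BRBRR · max L 1/2 · min R 5/8 => 9/16
6 of 13 · BRBRRB · max L 9/16 · min R 5/8 => 19/32
7 of 13 · BRBRRBB · max L 19/32 · min R 5/8 => 39/64
8 of 13 · BRBRRBBB · max L 39/64 · min R 5/8 => 79/128
9 of 13 · BRBRRBBBR · max L 39/64 · min R 79/128 => 157/256
10 of 13 · BRBRRBBBRB · max L 157/256 · min R 79/128 => 315/512
11 of 13 · BRBRRBBBRBB · max L 315/512 · min R 79/128 => 631/1024
12 of 13 · BRBRRBBBRBBR · max L 315/512 · min R 631/1024 => 1261/2048
13 of 13 · BRBRRBBBRBBRR · max L 315/512 · min R 1261/2048 => 2521/4096

2521/4096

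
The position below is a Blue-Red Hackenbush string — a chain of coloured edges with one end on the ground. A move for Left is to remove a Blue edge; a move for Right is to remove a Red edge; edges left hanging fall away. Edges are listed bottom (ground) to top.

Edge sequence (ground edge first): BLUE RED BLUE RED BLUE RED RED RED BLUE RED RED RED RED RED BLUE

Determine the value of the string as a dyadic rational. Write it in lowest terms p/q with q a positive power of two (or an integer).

10371/16384

B: Left { 0 }, Right { (no moves) } — simplest 1
BR: Left { 0 }, Right { 1 } — simplest 1/2
BRB: Left { 0 1/2 }, Right { 1 } — simplest 3/4
BRBR: Left { 0 1/2 }, Right { 3/4 1 } — simplest 5/8
BRBRB: Left { 0 1/2 5/8 }, Right { 3/4 1 } — simplest 11/16
BRBRBR: Left { 0 1/2 5/8 }, Right { 11/16 3/4 1 } — simplest 21/32
BRBRBRR: Left { 0 1/2 5/8 }, Right { 21/32 11/16 3/4 1 } — simplest 41/64
BRBRBRRR: Left { 0 1/2 5/8 }, Right { 41/64 21/32 11/16 3/4 1 } — simplest 81/128
BRBRBRRRB: Left { 0 1/2 5/8 81/128 }, Right { 41/64 21/32 11/16 3/4 1 } — simplest 163/256
BRBRBRRRBR: Left { 0 1/2 5/8 81/128 }, Right { 163/256 41/64 21/32 11/16 3/4 1 } — simplest 325/512
BRBRBRRRBRR: Left { 0 1/2 5/8 81/128 }, Right { 325/512 163/256 41/64 21/32 11/16 3/4 1 } — simplest 649/1024
BRBRBRRRBRRR: Left { 0 1/2 5/8 81/128 }, Right { 649/1024 325/512 163/256 41/64 21/32 11/16 3/4 1 } — simplest 1297/2048
BRBRBRRRBRRRR: Left { 0 1/2 5/8 81/128 }, Right { 1297/2048 649/1024 325/512 163/256 41/64 21/32 11/16 3/4 1 } — simplest 2593/4096
BRBRBRRRBRRRRR: Left { 0 1/2 5/8 81/128 }, Right { 2593/4096 1297/2048 649/1024 325/512 163/256 41/64 21/32 11/16 3/4 1 } — simplest 5185/8192
BRBRBRRRBRRRRRB: Left { 0 1/2 5/8 81/128 5185/8192 }, Right { 2593/4096 1297/2048 649/1024 325/512 163/256 41/64 21/32 11/16 3/4 1 } — simplest 10371/16384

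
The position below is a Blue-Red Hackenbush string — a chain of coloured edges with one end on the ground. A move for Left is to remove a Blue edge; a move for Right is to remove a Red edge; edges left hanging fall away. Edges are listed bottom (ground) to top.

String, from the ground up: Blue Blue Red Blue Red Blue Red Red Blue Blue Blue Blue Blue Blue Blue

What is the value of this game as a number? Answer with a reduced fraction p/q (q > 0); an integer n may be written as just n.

edge 1 of 15 (Blue): { 0 | ∅ } — 1
edge 2 of 15 (Blue): { 0 1 | ∅ } — 2
edge 3 of 15 (Red): { 0 1 | 2 } — 3/2
edge 4 of 15 (Blue): { 0 1 3/2 | 2 } — 7/4
edge 5 of 15 (Red): { 0 1 3/2 | 7/4 2 } — 13/8
edge 6 of 15 (Blue): { 0 1 3/2 13/8 | 7/4 2 } — 27/16
edge 7 of 15 (Red): { 0 1 3/2 13/8 | 27/16 7/4 2 } — 53/32
edge 8 of 15 (Red): { 0 1 3/2 13/8 | 53/32 27/16 7/4 2 } — 105/64
edge 9 of 15 (Blue): { 0 1 3/2 13/8 105/64 | 53/32 27/16 7/4 2 } — 211/128
edge 10 of 15 (Blue): { 0 1 3/2 13/8 105/64 211/128 | 53/32 27/16 7/4 2 } — 423/256
edge 11 of 15 (Blue): { 0 1 3/2 13/8 105/64 211/128 423/256 | 53/32 27/16 7/4 2 } — 847/512
edge 12 of 15 (Blue): { 0 1 3/2 13/8 105/64 211/128 423/256 847/512 | 53/32 27/16 7/4 2 } — 1695/1024
edge 13 of 15 (Blue): { 0 1 3/2 13/8 105/64 211/128 423/256 847/512 1695/1024 | 53/32 27/16 7/4 2 } — 3391/2048
edge 14 of 15 (Blue): { 0 1 3/2 13/8 105/64 211/128 423/256 847/512 1695/1024 3391/2048 | 53/32 27/16 7/4 2 } — 6783/4096
edge 15 of 15 (Blue): { 0 1 3/2 13/8 105/64 211/128 423/256 847/512 1695/1024 3391/2048 6783/4096 | 53/32 27/16 7/4 2 } — 13567/8192

13567/8192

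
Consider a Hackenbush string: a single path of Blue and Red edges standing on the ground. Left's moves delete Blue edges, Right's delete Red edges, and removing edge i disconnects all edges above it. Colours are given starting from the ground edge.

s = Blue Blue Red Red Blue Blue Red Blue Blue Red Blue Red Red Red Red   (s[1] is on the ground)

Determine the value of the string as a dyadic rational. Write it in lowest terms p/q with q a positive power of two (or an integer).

Prefix values for Blue Blue Red Red Blue Blue Red Blue Blue Red Blue Red Red Red Red via {L|R} + simplicity:
step 1: add Blue to get B; options L={ 0 } R={ none } → 1
step 2: add Blue to get BB; options L={ 0,1 } R={ none } → 2
step 3: add Red to get BBR; options L={ 0,1 } R={ 2 } → 3/2
step 4: add Red to get BBRR; options L={ 0,1 } R={ 3/2,2 } → 5/4
step 5: add Blue to get BBRRB; options L={ 0,1,5/4 } R={ 3/2,2 } → 11/8
step 6: add Blue to get BBRRBB; options L={ 0,1,5/4,11/8 } R={ 3/2,2 } → 23/16
step 7: add Red to get BBRRBBR; options L={ 0,1,5/4,11/8 } R={ 23/16,3/2,2 } → 45/32
step 8: add Blue to get BBRRBBRB; options L={ 0,1,5/4,11/8,45/32 } R={ 23/16,3/2,2 } → 91/64
step 9: add Blue to get BBRRBBRBB; options L={ 0,1,5/4,11/8,45/32,91/64 } R={ 23/16,3/2,2 } → 183/128
step 10: add Red to get BBRRBBRBBR; options L={ 0,1,5/4,11/8,45/32,91/64 } R={ 183/128,23/16,3/2,2 } → 365/256
step 11: add Blue to get BBRRBBRBBRB; options L={ 0,1,5/4,11/8,45/32,91/64,365/256 } R={ 183/128,23/16,3/2,2 } → 731/512
step 12: add Red to get BBRRBBRBBRBR; options L={ 0,1,5/4,11/8,45/32,91/64,365/256 } R={ 731/512,183/128,23/16,3/2,2 } → 1461/1024
step 13: add Red to get BBRRBBRBBRBRR; options L={ 0,1,5/4,11/8,45/32,91/64,365/256 } R={ 1461/1024,731/512,183/128,23/16,3/2,2 } → 2921/2048
step 14: add Red to get BBRRBBRBBRBRRR; options L={ 0,1,5/4,11/8,45/32,91/64,365/256 } R={ 2921/2048,1461/1024,731/512,183/128,23/16,3/2,2 } → 5841/4096
step 15: add Red to get BBRRBBRBBRBRRRR; options L={ 0,1,5/4,11/8,45/32,91/64,365/256 } R={ 5841/4096,2921/2048,1461/1024,731/512,183/128,23/16,3/2,2 } → 11681/8192

11681/8192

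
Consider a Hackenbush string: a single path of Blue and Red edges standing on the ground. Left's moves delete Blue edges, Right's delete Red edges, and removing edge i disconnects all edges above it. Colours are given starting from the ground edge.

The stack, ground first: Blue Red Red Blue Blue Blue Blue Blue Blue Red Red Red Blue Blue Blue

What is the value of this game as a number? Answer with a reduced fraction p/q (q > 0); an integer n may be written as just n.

Build val(s[:k]) for k = 1..15, string s = Blue Red Red Blue Blue Blue Blue Blue Blue Red Red Red Blue Blue Blue.
B: Left { 0 }, Right {  } => simplest 1
BR: Left { 0 }, Right { 1 } => simplest 1/2
BRR: Left { 0 }, Right { 1/2; 1 } => simplest 1/4
BRRB: Left { 0; 1/4 }, Right { 1/2; 1 } => simplest 3/8
BRRBB: Left { 0; 1/4; 3/8 }, Right { 1/2; 1 } => simplest 7/16
BRRBBB: Left { 0; 1/4; 3/8; 7/16 }, Right { 1/2; 1 } => simplest 15/32
BRRBBBB: Left { 0; 1/4; 3/8; 7/16; 15/32 }, Right { 1/2; 1 } => simplest 31/64
BRRBBBBB: Left { 0; 1/4; 3/8; 7/16; 15/32; 31/64 }, Right { 1/2; 1 } => simplest 63/128
BRRBBBBBB: Left { 0; 1/4; 3/8; 7/16; 15/32; 31/64; 63/128 }, Right { 1/2; 1 } => simplest 127/256
BRRBBBBBBR: Left { 0; 1/4; 3/8; 7/16; 15/32; 31/64; 63/128 }, Right { 127/256; 1/2; 1 } => simplest 253/512
BRRBBBBBBRR: Left { 0; 1/4; 3/8; 7/16; 15/32; 31/64; 63/128 }, Right { 253/512; 127/256; 1/2; 1 } => simplest 505/1024
BRRBBBBBBRRR: Left { 0; 1/4; 3/8; 7/16; 15/32; 31/64; 63/128 }, Right { 505/1024; 253/512; 127/256; 1/2; 1 } => simplest 1009/2048
BRRBBBBBBRRRB: Left { 0; 1/4; 3/8; 7/16; 15/32; 31/64; 63/128; 1009/2048 }, Right { 505/1024; 253/512; 127/256; 1/2; 1 } => simplest 2019/4096
BRRBBBBBBRRRBB: Left { 0; 1/4; 3/8; 7/16; 15/32; 31/64; 63/128; 1009/2048; 2019/4096 }, Right { 505/1024; 253/512; 127/256; 1/2; 1 } => simplest 4039/8192
BRRBBBBBBRRRBBB: Left { 0; 1/4; 3/8; 7/16; 15/32; 31/64; 63/128; 1009/2048; 2019/4096; 4039/8192 }, Right { 505/1024; 253/512; 127/256; 1/2; 1 } => simplest 8079/16384

8079/16384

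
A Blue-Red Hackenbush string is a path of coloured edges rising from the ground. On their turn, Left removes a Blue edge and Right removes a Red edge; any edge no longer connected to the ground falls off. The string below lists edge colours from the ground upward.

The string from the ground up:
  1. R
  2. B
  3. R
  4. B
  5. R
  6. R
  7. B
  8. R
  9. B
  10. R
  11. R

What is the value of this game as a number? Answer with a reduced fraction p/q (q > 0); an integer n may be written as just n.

G_1 [R]  L=[—]  R=[0]  gives -1
G_2 [RB]  L=[-1]  R=[0]  gives -1/2
G_3 [RBR]  L=[-1]  R=[-1/2 0]  gives -3/4
G_4 [RBRB]  L=[-1 -3/4]  R=[-1/2 0]  gives -5/8
G_5 [RBRBR]  L=[-1 -3/4]  R=[-5/8 -1/2 0]  gives -11/16
G_6 [RBRBRR]  L=[-1 -3/4]  R=[-11/16 -5/8 -1/2 0]  gives -23/32
G_7 [RBRBRRB]  L=[-1 -3/4 -23/32]  R=[-11/16 -5/8 -1/2 0]  gives -45/64
G_8 [RBRBRRBR]  L=[-1 -3/4 -23/32]  R=[-45/64 -11/16 -5/8 -1/2 0]  gives -91/128
G_9 [RBRBRRBRB]  L=[-1 -3/4 -23/32 -91/128]  R=[-45/64 -11/16 -5/8 -1/2 0]  gives -181/256
G_10 [RBRBRRBRBR]  L=[-1 -3/4 -23/32 -91/128]  R=[-181/256 -45/64 -11/16 -5/8 -1/2 0]  gives -363/512
G_11 [RBRBRRBRBRR]  L=[-1 -3/4 -23/32 -91/128]  R=[-363/512 -181/256 -45/64 -11/16 -5/8 -1/2 0]  gives -727/1024

-727/1024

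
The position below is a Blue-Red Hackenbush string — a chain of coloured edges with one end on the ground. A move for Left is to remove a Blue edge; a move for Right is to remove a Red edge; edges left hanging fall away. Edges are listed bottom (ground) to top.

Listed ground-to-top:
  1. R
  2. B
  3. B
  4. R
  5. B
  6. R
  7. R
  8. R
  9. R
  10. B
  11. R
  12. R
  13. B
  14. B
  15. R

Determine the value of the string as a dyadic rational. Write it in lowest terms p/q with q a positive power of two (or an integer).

1 of 15 · R · max L −∞ · min R 0 -> -1
2 of 15 · RB · max L -1 · min R 0 -> -1/2
3 of 15 · RBB · max L -1/2 · min R 0 -> -1/4
4 of 15 · RBBR · max L -1/2 · min R -1/4 -> -3/8
5 of 15 · RBBRB · max L -3/8 · min R -1/4 -> -5/16
6 of 15 · RBBRBR · max L -3/8 · min R -5/16 -> -11/32
7 of 15 · RBBRBRR · max L -3/8 · min R -11/32 -> -23/64
8 of 15 · RBBRBRRR · max L -3/8 · min R -23/64 -> -47/128
9 of 15 · RBBRBRRRR · max L -3/8 · min R -47/128 -> -95/256
10 of 15 · RBBRBRRRRB · max L -95/256 · min R -47/128 -> -189/512
11 of 15 · RBBRBRRRRBR · max L -95/256 · min R -189/512 -> -379/1024
12 of 15 · RBBRBRRRRBRR · max L -95/256 · min R -379/1024 -> -759/2048
13 of 15 · RBBRBRRRRBRRB · max L -759/2048 · min R -379/1024 -> -1517/4096
14 of 15 · RBBRBRRRRBRRBB · max L -1517/4096 · min R -379/1024 -> -3033/8192
15 of 15 · RBBRBRRRRBRRBBR · max L -1517/4096 · min R -3033/8192 -> -6067/16384

-6067/16384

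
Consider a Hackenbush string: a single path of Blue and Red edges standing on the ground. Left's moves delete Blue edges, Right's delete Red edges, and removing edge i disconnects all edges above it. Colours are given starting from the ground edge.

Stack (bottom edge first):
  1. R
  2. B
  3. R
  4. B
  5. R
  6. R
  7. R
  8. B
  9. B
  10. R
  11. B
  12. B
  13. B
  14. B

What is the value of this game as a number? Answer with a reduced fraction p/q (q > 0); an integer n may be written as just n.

-5921/8192

Recurse on prefixes of the 14-edge string R B R B R R R B B R B B B B:
val(R) = {  | 0 } so -1
val(RB) = { -1 | 0 } so -1/2
val(RBR) = { -1 | -1/2 0 } so -3/4
val(RBRB) = { -1 -3/4 | -1/2 0 } so -5/8
val(RBRBR) = { -1 -3/4 | -5/8 -1/2 0 } so -11/16
val(RBRBRR) = { -1 -3/4 | -11/16 -5/8 -1/2 0 } so -23/32
val(RBRBRRR) = { -1 -3/4 | -23/32 -11/16 -5/8 -1/2 0 } so -47/64
val(RBRBRRRB) = { -1 -3/4 -47/64 | -23/32 -11/16 -5/8 -1/2 0 } so -93/128
val(RBRBRRRBB) = { -1 -3/4 -47/64 -93/128 | -23/32 -11/16 -5/8 -1/2 0 } so -185/256
val(RBRBRRRBBR) = { -1 -3/4 -47/64 -93/128 | -185/256 -23/32 -11/16 -5/8 -1/2 0 } so -371/512
val(RBRBRRRBBRB) = { -1 -3/4 -47/64 -93/128 -371/512 | -185/256 -23/32 -11/16 -5/8 -1/2 0 } so -741/1024
val(RBRBRRRBBRBB) = { -1 -3/4 -47/64 -93/128 -371/512 -741/1024 | -185/256 -23/32 -11/16 -5/8 -1/2 0 } so -1481/2048
val(RBRBRRRBBRBBB) = { -1 -3/4 -47/64 -93/128 -371/512 -741/1024 -1481/2048 | -185/256 -23/32 -11/16 -5/8 -1/2 0 } so -2961/4096
val(RBRBRRRBBRBBBB) = { -1 -3/4 -47/64 -93/128 -371/512 -741/1024 -1481/2048 -2961/4096 | -185/256 -23/32 -11/16 -5/8 -1/2 0 } so -5921/8192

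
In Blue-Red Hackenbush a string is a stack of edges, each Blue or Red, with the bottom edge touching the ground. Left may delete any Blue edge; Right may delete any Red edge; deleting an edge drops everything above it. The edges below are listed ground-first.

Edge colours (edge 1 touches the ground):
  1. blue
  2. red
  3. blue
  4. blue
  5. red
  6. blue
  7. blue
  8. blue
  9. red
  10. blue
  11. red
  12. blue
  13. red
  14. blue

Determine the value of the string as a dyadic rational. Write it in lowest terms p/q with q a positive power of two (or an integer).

7083/8192

Build g(s[:k]) for k = 1..14, string s = blue red blue blue red blue blue blue red blue red blue red blue.
g(b) = { 0 | ∅ } — 1
g(br) = { 0 | 1 } — 1/2
g(brb) = { 0 1/2 | 1 } — 3/4
g(brbb) = { 0 1/2 3/4 | 1 } — 7/8
g(brbbr) = { 0 1/2 3/4 | 7/8 1 } — 13/16
g(brbbrb) = { 0 1/2 3/4 13/16 | 7/8 1 } — 27/32
g(brbbrbb) = { 0 1/2 3/4 13/16 27/32 | 7/8 1 } — 55/64
g(brbbrbbb) = { 0 1/2 3/4 13/16 27/32 55/64 | 7/8 1 } — 111/128
g(brbbrbbbr) = { 0 1/2 3/4 13/16 27/32 55/64 | 111/128 7/8 1 } — 221/256
g(brbbrbbbrb) = { 0 1/2 3/4 13/16 27/32 55/64 221/256 | 111/128 7/8 1 } — 443/512
g(brbbrbbbrbr) = { 0 1/2 3/4 13/16 27/32 55/64 221/256 | 443/512 111/128 7/8 1 } — 885/1024
g(brbbrbbbrbrb) = { 0 1/2 3/4 13/16 27/32 55/64 221/256 885/1024 | 443/512 111/128 7/8 1 } — 1771/2048
g(brbbrbbbrbrbr) = { 0 1/2 3/4 13/16 27/32 55/64 221/256 885/1024 | 1771/2048 443/512 111/128 7/8 1 } — 3541/4096
g(brbbrbbbrbrbrb) = { 0 1/2 3/4 13/16 27/32 55/64 221/256 885/1024 3541/4096 | 1771/2048 443/512 111/128 7/8 1 } — 7083/8192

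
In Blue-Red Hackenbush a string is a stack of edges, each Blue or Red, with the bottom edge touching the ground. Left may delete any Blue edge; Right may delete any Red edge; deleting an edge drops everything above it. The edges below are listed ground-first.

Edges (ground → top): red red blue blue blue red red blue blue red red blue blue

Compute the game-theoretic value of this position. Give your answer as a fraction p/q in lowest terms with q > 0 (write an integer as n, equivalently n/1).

-2457/2048

val_1 [r]  L=[(no moves)]  R=[0]  -> -1
val_2 [rr]  L=[(no moves)]  R=[-1, 0]  -> -2
val_3 [rrb]  L=[-2]  R=[-1, 0]  -> -3/2
val_4 [rrbb]  L=[-2, -3/2]  R=[-1, 0]  -> -5/4
val_5 [rrbbb]  L=[-2, -3/2, -5/4]  R=[-1, 0]  -> -9/8
val_6 [rrbbbr]  L=[-2, -3/2, -5/4]  R=[-9/8, -1, 0]  -> -19/16
val_7 [rrbbbrr]  L=[-2, -3/2, -5/4]  R=[-19/16, -9/8, -1, 0]  -> -39/32
val_8 [rrbbbrrb]  L=[-2, -3/2, -5/4, -39/32]  R=[-19/16, -9/8, -1, 0]  -> -77/64
val_9 [rrbbbrrbb]  L=[-2, -3/2, -5/4, -39/32, -77/64]  R=[-19/16, -9/8, -1, 0]  -> -153/128
val_10 [rrbbbrrbbr]  L=[-2, -3/2, -5/4, -39/32, -77/64]  R=[-153/128, -19/16, -9/8, -1, 0]  -> -307/256
val_11 [rrbbbrrbbrr]  L=[-2, -3/2, -5/4, -39/32, -77/64]  R=[-307/256, -153/128, -19/16, -9/8, -1, 0]  -> -615/512
val_12 [rrbbbrrbbrrb]  L=[-2, -3/2, -5/4, -39/32, -77/64, -615/512]  R=[-307/256, -153/128, -19/16, -9/8, -1, 0]  -> -1229/1024
val_13 [rrbbbrrbbrrbb]  L=[-2, -3/2, -5/4, -39/32, -77/64, -615/512, -1229/1024]  R=[-307/256, -153/128, -19/16, -9/8, -1, 0]  -> -2457/2048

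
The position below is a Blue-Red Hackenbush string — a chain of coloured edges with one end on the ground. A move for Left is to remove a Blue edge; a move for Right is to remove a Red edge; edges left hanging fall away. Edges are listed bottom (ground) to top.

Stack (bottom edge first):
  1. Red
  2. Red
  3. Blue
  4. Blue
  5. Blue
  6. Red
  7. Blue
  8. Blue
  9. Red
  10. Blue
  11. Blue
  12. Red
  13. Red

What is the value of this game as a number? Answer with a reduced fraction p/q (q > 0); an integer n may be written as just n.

G(R) = { (no moves) | 0 } — -1
G(RR) = { (no moves) | -1,0 } — -2
G(RRB) = { -2 | -1,0 } — -3/2
G(RRBB) = { -2,-3/2 | -1,0 } — -5/4
G(RRBBB) = { -2,-3/2,-5/4 | -1,0 } — -9/8
G(RRBBBR) = { -2,-3/2,-5/4 | -9/8,-1,0 } — -19/16
G(RRBBBRB) = { -2,-3/2,-5/4,-19/16 | -9/8,-1,0 } — -37/32
G(RRBBBRBB) = { -2,-3/2,-5/4,-19/16,-37/32 | -9/8,-1,0 } — -73/64
G(RRBBBRBBR) = { -2,-3/2,-5/4,-19/16,-37/32 | -73/64,-9/8,-1,0 } — -147/128
G(RRBBBRBBRB) = { -2,-3/2,-5/4,-19/16,-37/32,-147/128 | -73/64,-9/8,-1,0 } — -293/256
G(RRBBBRBBRBB) = { -2,-3/2,-5/4,-19/16,-37/32,-147/128,-293/256 | -73/64,-9/8,-1,0 } — -585/512
G(RRBBBRBBRBBR) = { -2,-3/2,-5/4,-19/16,-37/32,-147/128,-293/256 | -585/512,-73/64,-9/8,-1,0 } — -1171/1024
G(RRBBBRBBRBBRR) = { -2,-3/2,-5/4,-19/16,-37/32,-147/128,-293/256 | -1171/1024,-585/512,-73/64,-9/8,-1,0 } — -2343/2048

-2343/2048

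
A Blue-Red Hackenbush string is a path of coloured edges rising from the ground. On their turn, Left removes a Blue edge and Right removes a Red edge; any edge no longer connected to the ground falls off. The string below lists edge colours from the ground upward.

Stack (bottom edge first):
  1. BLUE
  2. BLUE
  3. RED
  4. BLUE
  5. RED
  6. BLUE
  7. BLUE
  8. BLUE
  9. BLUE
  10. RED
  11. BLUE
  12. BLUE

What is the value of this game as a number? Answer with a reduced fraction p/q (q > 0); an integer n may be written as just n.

Build G(s[:k]) for k = 1..12, string s = BLUE BLUE RED BLUE RED BLUE BLUE BLUE BLUE RED BLUE BLUE.
B: Left { 0 }, Right {  } → simplest 1
BB: Left { 0 1 }, Right {  } → simplest 2
BBR: Left { 0 1 }, Right { 2 } → simplest 3/2
BBRB: Left { 0 1 3/2 }, Right { 2 } → simplest 7/4
BBRBR: Left { 0 1 3/2 }, Right { 7/4 2 } → simplest 13/8
BBRBRB: Left { 0 1 3/2 13/8 }, Right { 7/4 2 } → simplest 27/16
BBRBRBB: Left { 0 1 3/2 13/8 27/16 }, Right { 7/4 2 } → simplest 55/32
BBRBRBBB: Left { 0 1 3/2 13/8 27/16 55/32 }, Right { 7/4 2 } → simplest 111/64
BBRBRBBBB: Left { 0 1 3/2 13/8 27/16 55/32 111/64 }, Right { 7/4 2 } → simplest 223/128
BBRBRBBBBR: Left { 0 1 3/2 13/8 27/16 55/32 111/64 }, Right { 223/128 7/4 2 } → simplest 445/256
BBRBRBBBBRB: Left { 0 1 3/2 13/8 27/16 55/32 111/64 445/256 }, Right { 223/128 7/4 2 } → simplest 891/512
BBRBRBBBBRBB: Left { 0 1 3/2 13/8 27/16 55/32 111/64 445/256 891/512 }, Right { 223/128 7/4 2 } → simplest 1783/1024

1783/1024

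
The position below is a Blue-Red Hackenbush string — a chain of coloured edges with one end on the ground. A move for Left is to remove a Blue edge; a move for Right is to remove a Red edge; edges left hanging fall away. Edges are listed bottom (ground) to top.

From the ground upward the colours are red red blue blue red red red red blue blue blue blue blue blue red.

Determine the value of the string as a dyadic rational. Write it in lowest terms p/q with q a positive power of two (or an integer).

-12035/8192

Recurse on prefixes of the 15-edge string red red blue blue red red red red blue blue blue blue blue blue red:
edge 1 of 15 (red): { — | 0 } → -1
edge 2 of 15 (red): { — | -1 0 } → -2
edge 3 of 15 (blue): { -2 | -1 0 } → -3/2
edge 4 of 15 (blue): { -2 -3/2 | -1 0 } → -5/4
edge 5 of 15 (red): { -2 -3/2 | -5/4 -1 0 } → -11/8
edge 6 of 15 (red): { -2 -3/2 | -11/8 -5/4 -1 0 } → -23/16
edge 7 of 15 (red): { -2 -3/2 | -23/16 -11/8 -5/4 -1 0 } → -47/32
edge 8 of 15 (red): { -2 -3/2 | -47/32 -23/16 -11/8 -5/4 -1 0 } → -95/64
edge 9 of 15 (blue): { -2 -3/2 -95/64 | -47/32 -23/16 -11/8 -5/4 -1 0 } → -189/128
edge 10 of 15 (blue): { -2 -3/2 -95/64 -189/128 | -47/32 -23/16 -11/8 -5/4 -1 0 } → -377/256
edge 11 of 15 (blue): { -2 -3/2 -95/64 -189/128 -377/256 | -47/32 -23/16 -11/8 -5/4 -1 0 } → -753/512
edge 12 of 15 (blue): { -2 -3/2 -95/64 -189/128 -377/256 -753/512 | -47/32 -23/16 -11/8 -5/4 -1 0 } → -1505/1024
edge 13 of 15 (blue): { -2 -3/2 -95/64 -189/128 -377/256 -753/512 -1505/1024 | -47/32 -23/16 -11/8 -5/4 -1 0 } → -3009/2048
edge 14 of 15 (blue): { -2 -3/2 -95/64 -189/128 -377/256 -753/512 -1505/1024 -3009/2048 | -47/32 -23/16 -11/8 -5/4 -1 0 } → -6017/4096
edge 15 of 15 (red): { -2 -3/2 -95/64 -189/128 -377/256 -753/512 -1505/1024 -3009/2048 | -6017/4096 -47/32 -23/16 -11/8 -5/4 -1 0 } → -12035/8192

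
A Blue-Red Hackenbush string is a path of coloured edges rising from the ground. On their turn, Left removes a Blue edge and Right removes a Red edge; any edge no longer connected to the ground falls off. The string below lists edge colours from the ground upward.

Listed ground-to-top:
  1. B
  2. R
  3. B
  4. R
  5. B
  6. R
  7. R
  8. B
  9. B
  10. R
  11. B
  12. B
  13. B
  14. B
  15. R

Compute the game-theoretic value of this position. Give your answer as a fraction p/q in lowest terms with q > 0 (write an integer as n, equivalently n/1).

10685/16384

val_1 [B]  L=[0]  R=[none]  => 1
val_2 [BR]  L=[0]  R=[1]  => 1/2
val_3 [BRB]  L=[0 1/2]  R=[1]  => 3/4
val_4 [BRBR]  L=[0 1/2]  R=[3/4 1]  => 5/8
val_5 [BRBRB]  L=[0 1/2 5/8]  R=[3/4 1]  => 11/16
val_6 [BRBRBR]  L=[0 1/2 5/8]  R=[11/16 3/4 1]  => 21/32
val_7 [BRBRBRR]  L=[0 1/2 5/8]  R=[21/32 11/16 3/4 1]  => 41/64
val_8 [BRBRBRRB]  L=[0 1/2 5/8 41/64]  R=[21/32 11/16 3/4 1]  => 83/128
val_9 [BRBRBRRBB]  L=[0 1/2 5/8 41/64 83/128]  R=[21/32 11/16 3/4 1]  => 167/256
val_10 [BRBRBRRBBR]  L=[0 1/2 5/8 41/64 83/128]  R=[167/256 21/32 11/16 3/4 1]  => 333/512
val_11 [BRBRBRRBBRB]  L=[0 1/2 5/8 41/64 83/128 333/512]  R=[167/256 21/32 11/16 3/4 1]  => 667/1024
val_12 [BRBRBRRBBRBB]  L=[0 1/2 5/8 41/64 83/128 333/512 667/1024]  R=[167/256 21/32 11/16 3/4 1]  => 1335/2048
val_13 [BRBRBRRBBRBBB]  L=[0 1/2 5/8 41/64 83/128 333/512 667/1024 1335/2048]  R=[167/256 21/32 11/16 3/4 1]  => 2671/4096
val_14 [BRBRBRRBBRBBBB]  L=[0 1/2 5/8 41/64 83/128 333/512 667/1024 1335/2048 2671/4096]  R=[167/256 21/32 11/16 3/4 1]  => 5343/8192
val_15 [BRBRBRRBBRBBBBR]  L=[0 1/2 5/8 41/64 83/128 333/512 667/1024 1335/2048 2671/4096]  R=[5343/8192 167/256 21/32 11/16 3/4 1]  => 10685/16384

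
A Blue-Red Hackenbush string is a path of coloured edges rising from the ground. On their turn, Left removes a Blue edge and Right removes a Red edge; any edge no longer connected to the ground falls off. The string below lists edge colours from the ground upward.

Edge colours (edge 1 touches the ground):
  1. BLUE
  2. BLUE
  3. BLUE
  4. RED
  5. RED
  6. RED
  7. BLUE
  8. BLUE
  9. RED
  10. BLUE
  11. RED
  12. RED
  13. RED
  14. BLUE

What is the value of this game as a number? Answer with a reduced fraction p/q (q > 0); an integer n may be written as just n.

1 of 14 · B · max L 0 · min R +∞ -> 1
2 of 14 · BB · max L 1 · min R +∞ -> 2
3 of 14 · BBB · max L 2 · min R +∞ -> 3
4 of 14 · BBBR · max L 2 · min R 3 -> 5/2
5 of 14 · BBBRR · max L 2 · min R 5/2 -> 9/4
6 of 14 · BBBRRR · max L 2 · min R 9/4 -> 17/8
7 of 14 · BBBRRRB · max L 17/8 · min R 9/4 -> 35/16
8 of 14 · BBBRRRBB · max L 35/16 · min R 9/4 -> 71/32
9 of 14 · BBBRRRBBR · max L 35/16 · min R 71/32 -> 141/64
10 of 14 · BBBRRRBBRB · max L 141/64 · min R 71/32 -> 283/128
11 of 14 · BBBRRRBBRBR · max L 141/64 · min R 283/128 -> 565/256
12 of 14 · BBBRRRBBRBRR · max L 141/64 · min R 565/256 -> 1129/512
13 of 14 · BBBRRRBBRBRRR · max L 141/64 · min R 1129/512 -> 2257/1024
14 of 14 · BBBRRRBBRBRRRB · max L 2257/1024 · min R 1129/512 -> 4515/2048

4515/2048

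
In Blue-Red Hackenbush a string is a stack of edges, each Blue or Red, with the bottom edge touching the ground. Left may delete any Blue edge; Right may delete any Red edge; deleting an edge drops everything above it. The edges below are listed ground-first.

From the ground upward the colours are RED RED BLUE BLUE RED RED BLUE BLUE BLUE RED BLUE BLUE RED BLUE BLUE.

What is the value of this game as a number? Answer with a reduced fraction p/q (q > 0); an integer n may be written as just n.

Build val(s[:k]) for k = 1..15, string s = RED RED BLUE BLUE RED RED BLUE BLUE BLUE RED BLUE BLUE RED BLUE BLUE.
val_1 [R]  L=[(no moves)]  R=[0]  so -1
val_2 [RR]  L=[(no moves)]  R=[-1, 0]  so -2
val_3 [RRB]  L=[-2]  R=[-1, 0]  so -3/2
val_4 [RRBB]  L=[-2, -3/2]  R=[-1, 0]  so -5/4
val_5 [RRBBR]  L=[-2, -3/2]  R=[-5/4, -1, 0]  so -11/8
val_6 [RRBBRR]  L=[-2, -3/2]  R=[-11/8, -5/4, -1, 0]  so -23/16
val_7 [RRBBRRB]  L=[-2, -3/2, -23/16]  R=[-11/8, -5/4, -1, 0]  so -45/32
val_8 [RRBBRRBB]  L=[-2, -3/2, -23/16, -45/32]  R=[-11/8, -5/4, -1, 0]  so -89/64
val_9 [RRBBRRBBB]  L=[-2, -3/2, -23/16, -45/32, -89/64]  R=[-11/8, -5/4, -1, 0]  so -177/128
val_10 [RRBBRRBBBR]  L=[-2, -3/2, -23/16, -45/32, -89/64]  R=[-177/128, -11/8, -5/4, -1, 0]  so -355/256
val_11 [RRBBRRBBBRB]  L=[-2, -3/2, -23/16, -45/32, -89/64, -355/256]  R=[-177/128, -11/8, -5/4, -1, 0]  so -709/512
val_12 [RRBBRRBBBRBB]  L=[-2, -3/2, -23/16, -45/32, -89/64, -355/256, -709/512]  R=[-177/128, -11/8, -5/4, -1, 0]  so -1417/1024
val_13 [RRBBRRBBBRBBR]  L=[-2, -3/2, -23/16, -45/32, -89/64, -355/256, -709/512]  R=[-1417/1024, -177/128, -11/8, -5/4, -1, 0]  so -2835/2048
val_14 [RRBBRRBBBRBBRB]  L=[-2, -3/2, -23/16, -45/32, -89/64, -355/256, -709/512, -2835/2048]  R=[-1417/1024, -177/128, -11/8, -5/4, -1, 0]  so -5669/4096
val_15 [RRBBRRBBBRBBRBB]  L=[-2, -3/2, -23/16, -45/32, -89/64, -355/256, -709/512, -2835/2048, -5669/4096]  R=[-1417/1024, -177/128, -11/8, -5/4, -1, 0]  so -11337/8192

-11337/8192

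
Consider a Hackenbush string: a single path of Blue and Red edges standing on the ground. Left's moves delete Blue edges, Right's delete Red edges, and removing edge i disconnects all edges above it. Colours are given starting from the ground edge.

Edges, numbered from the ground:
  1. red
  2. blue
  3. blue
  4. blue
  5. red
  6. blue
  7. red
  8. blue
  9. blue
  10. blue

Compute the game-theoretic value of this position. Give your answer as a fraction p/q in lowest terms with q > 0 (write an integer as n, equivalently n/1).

-81/512

r: Left { · }, Right { 0 } => simplest -1
rb: Left { -1 }, Right { 0 } => simplest -1/2
rbb: Left { -1,-1/2 }, Right { 0 } => simplest -1/4
rbbb: Left { -1,-1/2,-1/4 }, Right { 0 } => simplest -1/8
rbbbr: Left { -1,-1/2,-1/4 }, Right { -1/8,0 } => simplest -3/16
rbbbrb: Left { -1,-1/2,-1/4,-3/16 }, Right { -1/8,0 } => simplest -5/32
rbbbrbr: Left { -1,-1/2,-1/4,-3/16 }, Right { -5/32,-1/8,0 } => simplest -11/64
rbbbrbrb: Left { -1,-1/2,-1/4,-3/16,-11/64 }, Right { -5/32,-1/8,0 } => simplest -21/128
rbbbrbrbb: Left { -1,-1/2,-1/4,-3/16,-11/64,-21/128 }, Right { -5/32,-1/8,0 } => simplest -41/256
rbbbrbrbbb: Left { -1,-1/2,-1/4,-3/16,-11/64,-21/128,-41/256 }, Right { -5/32,-1/8,0 } => simplest -81/512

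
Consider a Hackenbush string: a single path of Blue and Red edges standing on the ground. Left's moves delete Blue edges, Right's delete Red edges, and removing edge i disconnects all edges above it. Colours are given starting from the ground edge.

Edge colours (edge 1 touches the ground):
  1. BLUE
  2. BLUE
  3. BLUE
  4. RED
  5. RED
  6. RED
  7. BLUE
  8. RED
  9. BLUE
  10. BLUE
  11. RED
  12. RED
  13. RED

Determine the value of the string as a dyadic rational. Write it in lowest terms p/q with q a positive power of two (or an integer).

2225/1024

B: Left { 0 }, Right { (no moves) } — simplest 1
BB: Left { 0 1 }, Right { (no moves) } — simplest 2
BBB: Left { 0 1 2 }, Right { (no moves) } — simplest 3
BBBR: Left { 0 1 2 }, Right { 3 } — simplest 5/2
BBBRR: Left { 0 1 2 }, Right { 5/2 3 } — simplest 9/4
BBBRRR: Left { 0 1 2 }, Right { 9/4 5/2 3 } — simplest 17/8
BBBRRRB: Left { 0 1 2 17/8 }, Right { 9/4 5/2 3 } — simplest 35/16
BBBRRRBR: Left { 0 1 2 17/8 }, Right { 35/16 9/4 5/2 3 } — simplest 69/32
BBBRRRBRB: Left { 0 1 2 17/8 69/32 }, Right { 35/16 9/4 5/2 3 } — simplest 139/64
BBBRRRBRBB: Left { 0 1 2 17/8 69/32 139/64 }, Right { 35/16 9/4 5/2 3 } — simplest 279/128
BBBRRRBRBBR: Left { 0 1 2 17/8 69/32 139/64 }, Right { 279/128 35/16 9/4 5/2 3 } — simplest 557/256
BBBRRRBRBBRR: Left { 0 1 2 17/8 69/32 139/64 }, Right { 557/256 279/128 35/16 9/4 5/2 3 } — simplest 1113/512
BBBRRRBRBBRRR: Left { 0 1 2 17/8 69/32 139/64 }, Right { 1113/512 557/256 279/128 35/16 9/4 5/2 3 } — simplest 2225/1024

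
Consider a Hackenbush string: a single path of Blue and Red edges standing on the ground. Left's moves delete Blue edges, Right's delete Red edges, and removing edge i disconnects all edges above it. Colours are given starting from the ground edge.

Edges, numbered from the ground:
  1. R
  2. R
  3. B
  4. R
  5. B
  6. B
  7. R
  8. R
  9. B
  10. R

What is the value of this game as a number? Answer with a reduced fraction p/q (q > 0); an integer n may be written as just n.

-411/256

Prefix values for R R B R B B R R B R via {L|R} + simplicity:
1 of 10 · R · max L −∞ · min R 0 so -1
2 of 10 · RR · max L −∞ · min R -1 so -2
3 of 10 · RRB · max L -2 · min R -1 so -3/2
4 of 10 · RRBR · max L -2 · min R -3/2 so -7/4
5 of 10 · RRBRB · max L -7/4 · min R -3/2 so -13/8
6 of 10 · RRBRBB · max L -13/8 · min R -3/2 so -25/16
7 of 10 · RRBRBBR · max L -13/8 · min R -25/16 so -51/32
8 of 10 · RRBRBBRR · max L -13/8 · min R -51/32 so -103/64
9 of 10 · RRBRBBRRB · max L -103/64 · min R -51/32 so -205/128
10 of 10 · RRBRBBRRBR · max L -103/64 · min R -205/128 so -411/256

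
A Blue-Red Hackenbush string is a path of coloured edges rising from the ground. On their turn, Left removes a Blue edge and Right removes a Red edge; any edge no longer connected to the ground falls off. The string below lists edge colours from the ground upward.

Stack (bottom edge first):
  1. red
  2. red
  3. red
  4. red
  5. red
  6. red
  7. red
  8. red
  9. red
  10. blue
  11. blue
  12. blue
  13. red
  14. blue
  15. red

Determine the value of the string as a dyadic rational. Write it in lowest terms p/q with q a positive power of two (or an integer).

-523/64

Prefix values for red red red red red red red red red blue blue blue red blue red via {L|R} + simplicity:
r: Left {  }, Right { 0 } => simplest -1
rr: Left {  }, Right { -1 0 } => simplest -2
rrr: Left {  }, Right { -2 -1 0 } => simplest -3
rrrr: Left {  }, Right { -3 -2 -1 0 } => simplest -4
rrrrr: Left {  }, Right { -4 -3 -2 -1 0 } => simplest -5
rrrrrr: Left {  }, Right { -5 -4 -3 -2 -1 0 } => simplest -6
rrrrrrr: Left {  }, Right { -6 -5 -4 -3 -2 -1 0 } => simplest -7
rrrrrrrr: Left {  }, Right { -7 -6 -5 -4 -3 -2 -1 0 } => simplest -8
rrrrrrrrr: Left {  }, Right { -8 -7 -6 -5 -4 -3 -2 -1 0 } => simplest -9
rrrrrrrrrb: Left { -9 }, Right { -8 -7 -6 -5 -4 -3 -2 -1 0 } => simplest -17/2
rrrrrrrrrbb: Left { -9 -17/2 }, Right { -8 -7 -6 -5 -4 -3 -2 -1 0 } => simplest -33/4
rrrrrrrrrbbb: Left { -9 -17/2 -33/4 }, Right { -8 -7 -6 -5 -4 -3 -2 -1 0 } => simplest -65/8
rrrrrrrrrbbbr: Left { -9 -17/2 -33/4 }, Right { -65/8 -8 -7 -6 -5 -4 -3 -2 -1 0 } => simplest -131/16
rrrrrrrrrbbbrb: Left { -9 -17/2 -33/4 -131/16 }, Right { -65/8 -8 -7 -6 -5 -4 -3 -2 -1 0 } => simplest -261/32
rrrrrrrrrbbbrbr: Left { -9 -17/2 -33/4 -131/16 }, Right { -261/32 -65/8 -8 -7 -6 -5 -4 -3 -2 -1 0 } => simplest -523/64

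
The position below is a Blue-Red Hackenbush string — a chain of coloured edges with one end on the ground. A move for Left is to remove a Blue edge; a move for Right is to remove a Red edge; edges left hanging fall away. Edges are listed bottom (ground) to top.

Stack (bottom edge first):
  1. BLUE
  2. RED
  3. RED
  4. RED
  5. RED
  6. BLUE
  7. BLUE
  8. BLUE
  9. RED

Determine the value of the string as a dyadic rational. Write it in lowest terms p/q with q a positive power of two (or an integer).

edge 1 of 9 (BLUE): { 0 | — } — 1
edge 2 of 9 (RED): { 0 | 1 } — 1/2
edge 3 of 9 (RED): { 0 | 1/2 1 } — 1/4
edge 4 of 9 (RED): { 0 | 1/4 1/2 1 } — 1/8
edge 5 of 9 (RED): { 0 | 1/8 1/4 1/2 1 } — 1/16
edge 6 of 9 (BLUE): { 0 1/16 | 1/8 1/4 1/2 1 } — 3/32
edge 7 of 9 (BLUE): { 0 1/16 3/32 | 1/8 1/4 1/2 1 } — 7/64
edge 8 of 9 (BLUE): { 0 1/16 3/32 7/64 | 1/8 1/4 1/2 1 } — 15/128
edge 9 of 9 (RED): { 0 1/16 3/32 7/64 | 15/128 1/8 1/4 1/2 1 } — 29/256

29/256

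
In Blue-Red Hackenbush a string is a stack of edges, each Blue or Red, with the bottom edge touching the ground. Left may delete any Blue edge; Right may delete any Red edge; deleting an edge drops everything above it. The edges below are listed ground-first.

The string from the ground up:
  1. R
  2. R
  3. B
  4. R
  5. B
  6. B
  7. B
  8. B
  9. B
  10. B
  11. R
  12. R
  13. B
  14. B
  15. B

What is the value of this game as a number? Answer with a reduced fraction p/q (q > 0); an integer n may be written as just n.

-12337/8192

Recurse on prefixes of the 15-edge string R R B R B B B B B B R R B B B:
G(R) = {  | 0 } → -1
G(RR) = {  | -1 0 } → -2
G(RRB) = { -2 | -1 0 } → -3/2
G(RRBR) = { -2 | -3/2 -1 0 } → -7/4
G(RRBRB) = { -2 -7/4 | -3/2 -1 0 } → -13/8
G(RRBRBB) = { -2 -7/4 -13/8 | -3/2 -1 0 } → -25/16
G(RRBRBBB) = { -2 -7/4 -13/8 -25/16 | -3/2 -1 0 } → -49/32
G(RRBRBBBB) = { -2 -7/4 -13/8 -25/16 -49/32 | -3/2 -1 0 } → -97/64
G(RRBRBBBBB) = { -2 -7/4 -13/8 -25/16 -49/32 -97/64 | -3/2 -1 0 } → -193/128
G(RRBRBBBBBB) = { -2 -7/4 -13/8 -25/16 -49/32 -97/64 -193/128 | -3/2 -1 0 } → -385/256
G(RRBRBBBBBBR) = { -2 -7/4 -13/8 -25/16 -49/32 -97/64 -193/128 | -385/256 -3/2 -1 0 } → -771/512
G(RRBRBBBBBBRR) = { -2 -7/4 -13/8 -25/16 -49/32 -97/64 -193/128 | -771/512 -385/256 -3/2 -1 0 } → -1543/1024
G(RRBRBBBBBBRRB) = { -2 -7/4 -13/8 -25/16 -49/32 -97/64 -193/128 -1543/1024 | -771/512 -385/256 -3/2 -1 0 } → -3085/2048
G(RRBRBBBBBBRRBB) = { -2 -7/4 -13/8 -25/16 -49/32 -97/64 -193/128 -1543/1024 -3085/2048 | -771/512 -385/256 -3/2 -1 0 } → -6169/4096
G(RRBRBBBBBBRRBBB) = { -2 -7/4 -13/8 -25/16 -49/32 -97/64 -193/128 -1543/1024 -3085/2048 -6169/4096 | -771/512 -385/256 -3/2 -1 0 } → -12337/8192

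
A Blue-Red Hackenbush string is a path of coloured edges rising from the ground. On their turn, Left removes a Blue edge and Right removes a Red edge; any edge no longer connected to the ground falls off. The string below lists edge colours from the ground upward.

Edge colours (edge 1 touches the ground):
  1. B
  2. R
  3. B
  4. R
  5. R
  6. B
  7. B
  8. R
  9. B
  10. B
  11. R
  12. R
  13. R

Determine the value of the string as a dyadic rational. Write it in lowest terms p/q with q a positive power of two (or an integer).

2481/4096

edge 1 of 13 (B): { 0 | · } ⇒ 1
edge 2 of 13 (R): { 0 | 1 } ⇒ 1/2
edge 3 of 13 (B): { 0 1/2 | 1 } ⇒ 3/4
edge 4 of 13 (R): { 0 1/2 | 3/4 1 } ⇒ 5/8
edge 5 of 13 (R): { 0 1/2 | 5/8 3/4 1 } ⇒ 9/16
edge 6 of 13 (B): { 0 1/2 9/16 | 5/8 3/4 1 } ⇒ 19/32
edge 7 of 13 (B): { 0 1/2 9/16 19/32 | 5/8 3/4 1 } ⇒ 39/64
edge 8 of 13 (R): { 0 1/2 9/16 19/32 | 39/64 5/8 3/4 1 } ⇒ 77/128
edge 9 of 13 (B): { 0 1/2 9/16 19/32 77/128 | 39/64 5/8 3/4 1 } ⇒ 155/256
edge 10 of 13 (B): { 0 1/2 9/16 19/32 77/128 155/256 | 39/64 5/8 3/4 1 } ⇒ 311/512
edge 11 of 13 (R): { 0 1/2 9/16 19/32 77/128 155/256 | 311/512 39/64 5/8 3/4 1 } ⇒ 621/1024
edge 12 of 13 (R): { 0 1/2 9/16 19/32 77/128 155/256 | 621/1024 311/512 39/64 5/8 3/4 1 } ⇒ 1241/2048
edge 13 of 13 (R): { 0 1/2 9/16 19/32 77/128 155/256 | 1241/2048 621/1024 311/512 39/64 5/8 3/4 1 } ⇒ 2481/4096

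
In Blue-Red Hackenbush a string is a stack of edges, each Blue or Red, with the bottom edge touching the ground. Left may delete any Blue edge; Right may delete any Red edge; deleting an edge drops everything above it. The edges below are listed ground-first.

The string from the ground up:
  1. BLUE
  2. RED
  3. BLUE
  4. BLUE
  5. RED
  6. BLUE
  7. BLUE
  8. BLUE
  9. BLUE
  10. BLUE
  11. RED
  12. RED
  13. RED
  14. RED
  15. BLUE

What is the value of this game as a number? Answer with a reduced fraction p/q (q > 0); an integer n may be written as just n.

14275/16384

Build value(s[:k]) for k = 1..15, string s = BLUE RED BLUE BLUE RED BLUE BLUE BLUE BLUE BLUE RED RED RED RED BLUE.
1 of 15 · B · max L 0 · min R +∞ = 1
2 of 15 · BR · max L 0 · min R 1 = 1/2
3 of 15 · BRB · max L 1/2 · min R 1 = 3/4
4 of 15 · BRBB · max L 3/4 · min R 1 = 7/8
5 of 15 · BRBBR · max L 3/4 · min R 7/8 = 13/16
6 of 15 · BRBBRB · max L 13/16 · min R 7/8 = 27/32
7 of 15 · BRBBRBB · max L 27/32 · min R 7/8 = 55/64
8 of 15 · BRBBRBBB · max L 55/64 · min R 7/8 = 111/128
9 of 15 · BRBBRBBBB · max L 111/128 · min R 7/8 = 223/256
10 of 15 · BRBBRBBBBB · max L 223/256 · min R 7/8 = 447/512
11 of 15 · BRBBRBBBBBR · max L 223/256 · min R 447/512 = 893/1024
12 of 15 · BRBBRBBBBBRR · max L 223/256 · min R 893/1024 = 1785/2048
13 of 15 · BRBBRBBBBBRRR · max L 223/256 · min R 1785/2048 = 3569/4096
14 of 15 · BRBBRBBBBBRRRR · max L 223/256 · min R 3569/4096 = 7137/8192
15 of 15 · BRBBRBBBBBRRRRB · max L 7137/8192 · min R 3569/4096 = 14275/16384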